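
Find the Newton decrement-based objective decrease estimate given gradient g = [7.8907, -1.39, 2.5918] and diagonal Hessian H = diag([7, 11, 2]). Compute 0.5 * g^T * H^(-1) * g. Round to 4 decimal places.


Step 1: H is diagonal, so H^(-1) * g = [1.1272, -0.1264, 1.2959].
Step 2: g^T H^(-1) g = sum_i g_i^2 / H_ii
  = (7.8907)^2/7 + (-1.39)^2/11 + (2.5918)^2/2
  = 8.8947 + 0.1756 + 3.3587 = 12.4291
Step 3: Objective decrease = 0.5 * g^T H^(-1) g = 6.2145


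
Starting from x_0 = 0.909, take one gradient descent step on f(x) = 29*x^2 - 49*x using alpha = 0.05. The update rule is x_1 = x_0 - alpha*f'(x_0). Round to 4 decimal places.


We compute the gradient at x_0 and apply the update.
f'(x) = 58*x - 49
f'(0.909) = 58*0.909 - 49 = 3.722
x_1 = 0.909 - 0.05*3.722 = 0.7229


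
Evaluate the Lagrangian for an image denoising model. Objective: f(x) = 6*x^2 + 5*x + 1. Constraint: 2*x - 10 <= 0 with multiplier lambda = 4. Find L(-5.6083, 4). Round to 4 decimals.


Step 1: Evaluate f(x).
f(-5.6083) = 6*(-5.6083)^2 + 5*(-5.6083) + 1 = 161.6767
Step 2: Evaluate g(x).
g(-5.6083) = 2*-5.6083 - 10 = -21.2166
Step 3: Compute Lagrangian.
L = 161.6767 + 4*-21.2166 = 76.8103


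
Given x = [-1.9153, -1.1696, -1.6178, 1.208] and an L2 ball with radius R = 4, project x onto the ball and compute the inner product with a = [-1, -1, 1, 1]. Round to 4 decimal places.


Step 1: Compute ||x|| (intermediates to 6 decimals).
||x|| = sqrt((-1.9153)^2 + (-1.1696)^2 + (-1.6178)^2 + 1.208^2) = 3.018755
Step 2: Project.
Since ||x|| <= R, proj = x (no scaling needed).
proj(x) = [-1.9153, -1.1696, -1.6178, 1.208]
Step 3: Dot product.
a^T * proj(x) = -1*(-1.9153) - 1*(-1.1696) + 1*(-1.6178) + 1*1.208 = 2.6751


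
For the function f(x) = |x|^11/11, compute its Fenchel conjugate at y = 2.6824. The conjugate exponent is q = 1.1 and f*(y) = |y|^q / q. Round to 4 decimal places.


The conjugate exponent q satisfies 1/p + 1/q = 1.
p = 11, so q = 11/(11 - 1) = 1.1
|y|^q = 2.6824^1.1 = 2.9606
f*(2.6824) = 2.9606 / 1.1 = 2.6914


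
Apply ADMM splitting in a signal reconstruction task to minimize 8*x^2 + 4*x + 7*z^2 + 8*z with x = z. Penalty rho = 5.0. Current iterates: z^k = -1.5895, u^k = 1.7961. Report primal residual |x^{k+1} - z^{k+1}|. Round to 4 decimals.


ADMM iteration with rho = 5.0, z^k = -1.5895, u^k = 1.7961
Step 1: x-update.
Minimize 8*x^2 + 4*x + (5.0/2)*(x + 1.5895 + 1.7961)^2
FOC: (2*8 + 5.0)*x = -4 + 5.0*(-1.5895 - 1.7961)
x^{k+1} = -0.9966
Step 2: z-update.
Minimize 7*z^2 + 8*z + (5.0/2)*(-0.9966 - z + 1.7961)^2
FOC: (2*7 + 5.0)*z = -8 + 5.0*(-0.9966 + 1.7961)
z^{k+1} = -0.2107
Step 3: u-update.
u^{k+1} = 1.7961 - 0.9966 + 0.2107 = 1.0102
Step 4: Primal residual = |-0.9966 + 0.2107| = 0.7859


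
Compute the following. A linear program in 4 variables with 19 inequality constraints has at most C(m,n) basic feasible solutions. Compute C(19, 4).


Each vertex corresponds to some choice of n active constraints out of m, so the number of vertices is at most C(m, n) = m! / (n!(m-n)!).
m = 19, n = 4
Numerator: 19 * 18 * 17 * 16
Denominator: 4! = 24
C(19, 4) = 3876


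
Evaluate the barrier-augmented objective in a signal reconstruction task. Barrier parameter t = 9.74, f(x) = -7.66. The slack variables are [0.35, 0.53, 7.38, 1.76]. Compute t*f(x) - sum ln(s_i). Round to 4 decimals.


Step 1: Compute log-barrier.
ln values: [-1.0498, -0.6349, 1.9988, 0.5653]
phi = -(-1.0498 - 0.6349 + 1.9988 + 0.5653) = -0.8794
Step 2: Compute augmented objective.
t*f(x) = 9.74*-7.66 = -74.6084
Total = -74.6084 - 0.8794 = -75.4878


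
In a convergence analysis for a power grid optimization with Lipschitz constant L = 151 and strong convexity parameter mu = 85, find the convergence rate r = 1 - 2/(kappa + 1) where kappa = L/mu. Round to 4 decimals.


Step 1: Compute the condition number.
kappa = L/mu = 151/85 = 1.7765
Step 2: Compute the convergence rate.
r = 1 - 2/(kappa + 1) = 1 - 2*mu/(L + mu) = (L - mu)/(L + mu) = 66/236 = 0.2797


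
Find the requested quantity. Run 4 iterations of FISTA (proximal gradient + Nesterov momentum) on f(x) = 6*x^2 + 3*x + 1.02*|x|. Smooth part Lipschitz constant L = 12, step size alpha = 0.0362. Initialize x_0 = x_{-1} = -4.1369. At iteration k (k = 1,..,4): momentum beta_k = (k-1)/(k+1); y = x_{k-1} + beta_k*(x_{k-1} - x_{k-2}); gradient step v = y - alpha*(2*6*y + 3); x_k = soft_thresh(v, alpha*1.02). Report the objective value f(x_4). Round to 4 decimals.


FISTA on f(x) = 6*x^2 + 3*x + 1.02*|x|
L = 12, alpha = 0.0362
Iteration 1: beta = 0.0, y = -4.1369 + 0.0*(-4.1369 + 4.1369) = -4.1369
  grad(y) = -46.6428, v = y - alpha*grad = -2.4484
  prox(v) = soft_thresh(-2.4484, 0.0369) = -2.4115
Iteration 2: beta = 0.3333, y = -2.4115 + 0.3333*(-2.4115 + 4.1369) = -1.8364
  grad(y) = -19.0365, v = y - alpha*grad = -1.1473
  prox(v) = soft_thresh(-1.1473, 0.0369) = -1.1103
Iteration 3: beta = 0.5, y = -1.1103 + 0.5*(-1.1103 + 2.4115) = -0.4597
  grad(y) = -2.5169, v = y - alpha*grad = -0.3686
  prox(v) = soft_thresh(-0.3686, 0.0369) = -0.3317
Iteration 4: beta = 0.6, y = -0.3317 + 0.6*(-0.3317 + 1.1103) = 0.1355
  grad(y) = 4.6256, v = y - alpha*grad = -0.032
  prox(v) = soft_thresh(-0.032, 0.0369) = 0.0
f(x_4) = 6*0.0^2 + 3*0.0 + 1.02*|0.0| = 0.0


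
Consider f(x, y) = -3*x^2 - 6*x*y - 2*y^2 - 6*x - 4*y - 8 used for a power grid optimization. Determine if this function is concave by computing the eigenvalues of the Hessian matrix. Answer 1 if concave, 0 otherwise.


The Hessian of f(x,y) = -3*x^2 - 6*x*y - 2*y^2 - 6*x - 4*y - 8 is:
H = [[-6, -6], [-6, -4]]
Trace = -6 - 4 = -10
Determinant = -6*-4 - (-6)^2 = -12
Discriminant = (-10)^2 - 4*-12 = 148.0
Eigenvalues: lambda_1 = -11.0828, lambda_2 = 1.0828
The function is not concave.

0


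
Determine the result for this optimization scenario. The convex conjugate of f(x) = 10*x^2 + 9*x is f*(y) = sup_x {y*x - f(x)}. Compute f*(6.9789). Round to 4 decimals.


f*(y) = sup_x {y*x - a*x^2 - b*x} = sup_x {(y-b)*x - a*x^2}
FOC: (y - b) - 2a*x = 0 => x* = (y - b)/(2a)
x* = (6.9789 - 9)/(2*10) = -0.1011
f*(6.9789) = (y-b)^2/(4a) = (6.9789 - 9)^2/(4*10)
= 4.0848/40 = 0.1021


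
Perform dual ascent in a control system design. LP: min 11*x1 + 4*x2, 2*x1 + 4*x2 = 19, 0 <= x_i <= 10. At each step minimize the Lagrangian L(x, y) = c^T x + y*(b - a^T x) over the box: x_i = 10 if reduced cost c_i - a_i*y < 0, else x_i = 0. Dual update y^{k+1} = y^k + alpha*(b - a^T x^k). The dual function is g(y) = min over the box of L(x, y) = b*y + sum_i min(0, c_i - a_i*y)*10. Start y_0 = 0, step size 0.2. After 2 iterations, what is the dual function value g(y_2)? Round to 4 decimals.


Dual ascent for LP: min 11*x1 + 4*x2, 2*x1 + 4*x2 = 19, 0 <= x_i <= 10
Step 1: y^k = 0.0, reduced costs: (11.0, 4.0)
  x^k = (0.0, 0.0), subgradient = b - a^T x = 19.0
  y^{k+1} = 0.0 + 0.2*19.0 = 3.8
Step 2: y^k = 3.8, reduced costs: (3.4, -11.2)
  x^k = (0.0, 10.0), subgradient = b - a^T x = -21.0
  y^{k+1} = 3.8 + 0.2*-21.0 = -0.4
Dual objective at y_2 = -0.4: reduced costs (11.8, 5.6), box minimizer x = (0.0, 0.0)
g(y_2) = b*y + (c1 - a1*y)*x1 + (c2 - a2*y)*x2 = 19*(-0.4) + 11.8*0.0 + 5.6*0.0 = -7.6 + 0.0 + 0.0 = -7.6


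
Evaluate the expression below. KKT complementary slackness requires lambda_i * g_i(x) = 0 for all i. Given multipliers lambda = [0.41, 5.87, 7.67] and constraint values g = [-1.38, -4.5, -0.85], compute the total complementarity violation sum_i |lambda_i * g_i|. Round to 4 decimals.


KKT complementary slackness check:
lambda_1 * g_1 = 0.41 * -1.38 = -0.5658
lambda_2 * g_2 = 5.87 * -4.5 = -26.415
lambda_3 * g_3 = 7.67 * -0.85 = -6.5195
Total violation = 0.5658 + 26.415 + 6.5195 = 33.5003


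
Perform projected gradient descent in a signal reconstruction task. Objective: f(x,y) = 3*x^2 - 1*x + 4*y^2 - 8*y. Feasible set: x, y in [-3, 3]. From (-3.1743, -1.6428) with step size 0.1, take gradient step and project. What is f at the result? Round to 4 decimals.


Step 1: Compute gradient at (-3.1743, -1.6428).
grad_x = 2*3*-3.1743 - 1 = -20.0458
grad_y = 2*4*-1.6428 - 8 = -21.1424
Step 2: Gradient step.
x_raw = -3.1743 - 0.1*-20.0458 = -1.1697
y_raw = -1.6428 - 0.1*-21.1424 = 0.4714
Step 3: Project onto [-3, 3].
x_proj = clip(-1.1697) = -1.1697
y_proj = clip(0.4714) = 0.4714
Step 4: Evaluate f.
f(-1.1697, 0.4714) = 2.392


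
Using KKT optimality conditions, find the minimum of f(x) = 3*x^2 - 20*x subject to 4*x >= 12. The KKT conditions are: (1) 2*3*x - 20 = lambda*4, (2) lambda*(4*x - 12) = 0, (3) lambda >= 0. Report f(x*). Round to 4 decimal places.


Step 1: Try lambda = 0 (constraint inactive).
Stationarity: 2*3*x - 20 = 0
x* = 20/(2*3) = 10/3 = 3.3333 (rounded; the exact value 10/3 is used below)
Check constraint: 4*3.3333 = 13.3332 >= 12 -- satisfied.
Step 2: Compute optimal value.
f(x*) = 3*(10/3)^2 - 20*(10/3) = -33.3333


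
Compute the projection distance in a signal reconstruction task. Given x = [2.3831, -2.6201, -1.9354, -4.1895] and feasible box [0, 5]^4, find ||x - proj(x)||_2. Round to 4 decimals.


Project each component onto [0, 5].
clip(2.3831) = 2.3831, clip(-2.6201) = 0.0, clip(-1.9354) = 0.0, clip(-4.1895) = 0.0
Projection = [2.3831, 0.0, 0.0, 0.0]
Squared diffs: [0.0, 6.8649, 3.7458, 17.5519]
Distance = sqrt(28.1626) = 5.3068


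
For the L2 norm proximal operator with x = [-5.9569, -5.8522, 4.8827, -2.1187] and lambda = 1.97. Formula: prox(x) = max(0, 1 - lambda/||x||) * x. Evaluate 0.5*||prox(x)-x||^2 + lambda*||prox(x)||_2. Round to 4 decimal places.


Step 1: Compute ||x||.
||x|| = 9.9027
Step 2: Compute scaling factor.
scale = max(0, 1 - 1.97/9.9027) = 0.8011
Step 3: prox(x) = [-4.7719, -4.688, 3.9114, -1.6972]
||prox(x)|| = 7.9327
Step 4: Proximal objective.
0.5*||prox-x||^2 = 1.9405
lambda*||prox|| = 15.6274
Total = 17.5678


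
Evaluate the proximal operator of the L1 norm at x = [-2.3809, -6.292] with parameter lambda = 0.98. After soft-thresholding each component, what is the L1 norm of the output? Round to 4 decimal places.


Soft-thresholding with lambda = 0.98:
prox(-2.3809) = sign(-2.3809)*max(|-2.3809| - 0.98, 0) = -1.4009
prox(-6.292) = sign(-6.292)*max(|-6.292| - 0.98, 0) = -5.312
prox(x) = [-1.4009, -5.312]
||prox(x)||_1 = 1.4009 + 5.312 = 6.7129


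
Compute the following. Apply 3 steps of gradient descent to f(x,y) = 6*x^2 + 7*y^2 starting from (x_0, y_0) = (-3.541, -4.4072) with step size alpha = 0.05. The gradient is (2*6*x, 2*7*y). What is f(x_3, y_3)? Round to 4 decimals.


Gradient descent on f(x,y) = 6*x^2 + 7*y^2.
Starting point: (-3.541, -4.4072), alpha = 0.05
Step 1: grad_x = 2*6*-3.541 = -42.492, grad_y = 2*7*-4.4072 = -61.7008
  x_1 = -3.541 - 0.05*-42.492 = -1.4164
  y_1 = -4.4072 - 0.05*-61.7008 = -1.3222
Step 2: grad_x = 2*6*-1.4164 = -16.9968, grad_y = 2*7*-1.3222 = -18.5102
  x_2 = -1.4164 - 0.05*-16.9968 = -0.5666
  y_2 = -1.3222 - 0.05*-18.5102 = -0.3966
Step 3: grad_x = 2*6*-0.5666 = -6.7987, grad_y = 2*7*-0.3966 = -5.5531
  x_3 = -0.5666 - 0.05*-6.7987 = -0.2266
  y_3 = -0.3966 - 0.05*-5.5531 = -0.119
f(-0.2266, -0.119) = 6*(-0.2266)^2 + 7*(-0.119)^2 = 0.4073


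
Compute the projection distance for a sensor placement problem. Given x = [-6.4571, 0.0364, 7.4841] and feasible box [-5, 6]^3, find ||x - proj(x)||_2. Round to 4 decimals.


Project each component onto [-5, 6].
clip(-6.4571) = -5.0, clip(0.0364) = 0.0364, clip(7.4841) = 6.0
Projection = [-5.0, 0.0364, 6.0]
Squared diffs: [2.1231, 0.0, 2.2026]
Distance = sqrt(4.3257) = 2.0798


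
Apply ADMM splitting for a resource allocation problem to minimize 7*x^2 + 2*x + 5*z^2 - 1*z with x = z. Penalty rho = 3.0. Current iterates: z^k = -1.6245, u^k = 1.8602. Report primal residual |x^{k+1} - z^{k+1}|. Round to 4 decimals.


ADMM iteration with rho = 3.0, z^k = -1.6245, u^k = 1.8602
Step 1: x-update.
Minimize 7*x^2 + 2*x + (3.0/2)*(x + 1.6245 + 1.8602)^2
FOC: (2*7 + 3.0)*x = -2 + 3.0*(-1.6245 - 1.8602)
x^{k+1} = -0.7326
Step 2: z-update.
Minimize 5*z^2 - 1*z + (3.0/2)*(-0.7326 - z + 1.8602)^2
FOC: (2*5 + 3.0)*z = 1 + 3.0*(-0.7326 + 1.8602)
z^{k+1} = 0.3371
Step 3: u-update.
u^{k+1} = 1.8602 - 0.7326 - 0.3371 = 0.7905
Step 4: Primal residual = |-0.7326 - 0.3371| = 1.0697


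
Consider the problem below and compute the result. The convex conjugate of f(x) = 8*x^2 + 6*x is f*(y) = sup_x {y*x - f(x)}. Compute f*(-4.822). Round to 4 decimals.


f*(y) = sup_x {y*x - a*x^2 - b*x} = sup_x {(y-b)*x - a*x^2}
FOC: (y - b) - 2a*x = 0 => x* = (y - b)/(2a)
x* = (-4.822 - 6)/(2*8) = -0.6764
f*(-4.822) = (y-b)^2/(4a) = (-4.822 - 6)^2/(4*8)
= 117.1157/32 = 3.6599


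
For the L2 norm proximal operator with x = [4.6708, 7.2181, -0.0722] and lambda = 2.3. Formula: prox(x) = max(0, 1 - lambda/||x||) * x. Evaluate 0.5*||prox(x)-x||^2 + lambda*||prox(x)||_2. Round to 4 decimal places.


Step 1: Compute ||x||.
||x|| = 8.5978
Step 2: Compute scaling factor.
scale = max(0, 1 - 2.3/8.5978) = 0.7325
Step 3: prox(x) = [3.4213, 5.2872, -0.0529]
||prox(x)|| = 6.2978
Step 4: Proximal objective.
0.5*||prox-x||^2 = 2.645
lambda*||prox|| = 14.4849
Total = 17.13


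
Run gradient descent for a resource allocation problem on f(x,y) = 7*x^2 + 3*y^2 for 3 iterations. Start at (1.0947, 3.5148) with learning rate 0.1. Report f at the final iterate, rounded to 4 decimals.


Gradient descent on f(x,y) = 7*x^2 + 3*y^2.
Starting point: (1.0947, 3.5148), alpha = 0.1
Step 1: grad_x = 2*7*1.0947 = 15.3258, grad_y = 2*3*3.5148 = 21.0888
  x_1 = 1.0947 - 0.1*15.3258 = -0.4379
  y_1 = 3.5148 - 0.1*21.0888 = 1.4059
Step 2: grad_x = 2*7*-0.4379 = -6.1303, grad_y = 2*3*1.4059 = 8.4355
  x_2 = -0.4379 - 0.1*-6.1303 = 0.1752
  y_2 = 1.4059 - 0.1*8.4355 = 0.5624
Step 3: grad_x = 2*7*0.1752 = 2.4521, grad_y = 2*3*0.5624 = 3.3742
  x_3 = 0.1752 - 0.1*2.4521 = -0.0701
  y_3 = 0.5624 - 0.1*3.3742 = 0.2249
f(-0.0701, 0.2249) = 7*(-0.0701)^2 + 3*0.2249^2 = 0.1862


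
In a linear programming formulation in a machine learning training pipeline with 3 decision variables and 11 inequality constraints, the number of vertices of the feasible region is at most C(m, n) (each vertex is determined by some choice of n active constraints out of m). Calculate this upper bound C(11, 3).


Each vertex corresponds to some choice of n active constraints out of m, so the number of vertices is at most C(m, n) = m! / (n!(m-n)!).
m = 11, n = 3
Numerator: 11 * 10 * 9
Denominator: 3! = 6
C(11, 3) = 165


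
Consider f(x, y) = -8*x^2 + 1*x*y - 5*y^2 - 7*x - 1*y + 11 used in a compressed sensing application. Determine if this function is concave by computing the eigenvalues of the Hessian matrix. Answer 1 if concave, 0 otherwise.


The Hessian of f(x,y) = -8*x^2 + 1*x*y - 5*y^2 - 7*x - 1*y + 11 is:
H = [[-16, 1], [1, -10]]
Trace = -16 - 10 = -26
Determinant = -16*-10 - (1)^2 = 159
Discriminant = (-26)^2 - 4*159 = 40.0
Eigenvalues: lambda_1 = -16.1623, lambda_2 = -9.8377
The function is concave.

1


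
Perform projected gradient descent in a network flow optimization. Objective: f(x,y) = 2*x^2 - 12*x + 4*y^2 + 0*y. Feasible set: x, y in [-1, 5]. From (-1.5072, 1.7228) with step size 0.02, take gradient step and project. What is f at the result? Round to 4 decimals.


Step 1: Compute gradient at (-1.5072, 1.7228).
grad_x = 2*2*-1.5072 - 12 = -18.0288
grad_y = 2*4*1.7228 + 0 = 13.7824
Step 2: Gradient step.
x_raw = -1.5072 - 0.02*-18.0288 = -1.1466
y_raw = 1.7228 - 0.02*13.7824 = 1.4472
Step 3: Project onto [-1, 5].
x_proj = clip(-1.1466) = -1.0
y_proj = clip(1.4472) = 1.4472
Step 4: Evaluate f.
f(-1.0, 1.4472) = 22.377


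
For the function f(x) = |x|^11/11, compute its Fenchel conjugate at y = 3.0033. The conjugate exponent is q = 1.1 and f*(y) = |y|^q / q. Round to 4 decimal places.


The conjugate exponent q satisfies 1/p + 1/q = 1.
p = 11, so q = 11/(11 - 1) = 1.1
|y|^q = 3.0033^1.1 = 3.3524
f*(3.0033) = 3.3524 / 1.1 = 3.0477


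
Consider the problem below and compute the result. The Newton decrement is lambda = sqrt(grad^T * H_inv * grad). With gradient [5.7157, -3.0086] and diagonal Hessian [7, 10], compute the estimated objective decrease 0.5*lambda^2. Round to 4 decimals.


Step 1: H is diagonal, so H^(-1) * g = [0.8165, -0.3009].
Step 2: g^T H^(-1) g = sum_i g_i^2 / H_ii
  = (5.7157)^2/7 + (-3.0086)^2/10
  = 4.667 + 0.9052 = 5.5722
Step 3: Objective decrease = 0.5 * g^T H^(-1) g = 2.7861


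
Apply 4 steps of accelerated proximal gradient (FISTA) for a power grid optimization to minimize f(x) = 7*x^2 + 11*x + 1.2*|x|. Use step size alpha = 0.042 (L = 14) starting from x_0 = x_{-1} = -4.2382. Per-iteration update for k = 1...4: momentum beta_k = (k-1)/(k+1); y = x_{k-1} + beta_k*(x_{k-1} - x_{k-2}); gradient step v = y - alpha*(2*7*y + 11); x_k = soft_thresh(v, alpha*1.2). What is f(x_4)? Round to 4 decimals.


FISTA on f(x) = 7*x^2 + 11*x + 1.2*|x|
L = 14, alpha = 0.042
Iteration 1: beta = 0.0, y = -4.2382 + 0.0*(-4.2382 + 4.2382) = -4.2382
  grad(y) = -48.3348, v = y - alpha*grad = -2.2081
  prox(v) = soft_thresh(-2.2081, 0.0504) = -2.1577
Iteration 2: beta = 0.3333, y = -2.1577 + 0.3333*(-2.1577 + 4.2382) = -1.4643
  grad(y) = -9.4995, v = y - alpha*grad = -1.0653
  prox(v) = soft_thresh(-1.0653, 0.0504) = -1.0149
Iteration 3: beta = 0.5, y = -1.0149 + 0.5*(-1.0149 + 2.1577) = -0.4434
  grad(y) = 4.7919, v = y - alpha*grad = -0.6447
  prox(v) = soft_thresh(-0.6447, 0.0504) = -0.5943
Iteration 4: beta = 0.6, y = -0.5943 + 0.6*(-0.5943 + 1.0149) = -0.342
  grad(y) = 6.2127, v = y - alpha*grad = -0.6029
  prox(v) = soft_thresh(-0.6029, 0.0504) = -0.5525
f(x_4) = 7*(-0.5525)^2 + 11*(-0.5525) + 1.2*|-0.5525| = -3.2777


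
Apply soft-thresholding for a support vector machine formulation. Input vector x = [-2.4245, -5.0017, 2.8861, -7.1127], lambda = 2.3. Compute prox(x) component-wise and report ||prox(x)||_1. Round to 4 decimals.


Soft-thresholding with lambda = 2.3:
prox(-2.4245) = sign(-2.4245)*max(|-2.4245| - 2.3, 0) = -0.1245
prox(-5.0017) = sign(-5.0017)*max(|-5.0017| - 2.3, 0) = -2.7017
prox(2.8861) = sign(2.8861)*max(|2.8861| - 2.3, 0) = 0.5861
prox(-7.1127) = sign(-7.1127)*max(|-7.1127| - 2.3, 0) = -4.8127
prox(x) = [-0.1245, -2.7017, 0.5861, -4.8127]
||prox(x)||_1 = 0.1245 + 2.7017 + 0.5861 + 4.8127 = 8.225


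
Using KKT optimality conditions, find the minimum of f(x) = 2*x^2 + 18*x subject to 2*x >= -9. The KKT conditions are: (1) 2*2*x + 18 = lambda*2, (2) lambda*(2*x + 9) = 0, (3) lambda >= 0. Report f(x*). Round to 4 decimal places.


Step 1: Try lambda = 0 (constraint inactive).
Stationarity: 2*2*x + 18 = 0
x* = -18/(2*2) = -4.5
Check constraint: 2*-4.5 = -9.0 >= -9 -- satisfied.
Step 2: Compute optimal value.
f(x*) = 2*(-4.5)^2 + 18*(-4.5) = -40.5


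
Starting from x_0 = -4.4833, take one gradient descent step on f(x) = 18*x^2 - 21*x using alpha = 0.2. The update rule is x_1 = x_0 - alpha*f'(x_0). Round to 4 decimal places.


We compute the gradient at x_0 and apply the update.
f'(x) = 36*x - 21
f'(-4.4833) = 36*-4.4833 - 21 = -182.3988
x_1 = -4.4833 - 0.2*-182.3988 = 31.9965


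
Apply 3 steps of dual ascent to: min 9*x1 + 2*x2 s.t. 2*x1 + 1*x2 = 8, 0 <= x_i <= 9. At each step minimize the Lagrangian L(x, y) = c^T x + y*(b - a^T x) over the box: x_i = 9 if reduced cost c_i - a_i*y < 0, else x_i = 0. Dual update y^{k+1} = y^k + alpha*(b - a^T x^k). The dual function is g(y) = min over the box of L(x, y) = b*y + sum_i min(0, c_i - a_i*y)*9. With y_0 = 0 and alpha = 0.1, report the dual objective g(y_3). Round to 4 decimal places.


Dual ascent for LP: min 9*x1 + 2*x2, 2*x1 + 1*x2 = 8, 0 <= x_i <= 9
Step 1: y^k = 0.0, reduced costs: (9.0, 2.0)
  x^k = (0.0, 0.0), subgradient = b - a^T x = 8.0
  y^{k+1} = 0.0 + 0.1*8.0 = 0.8
Step 2: y^k = 0.8, reduced costs: (7.4, 1.2)
  x^k = (0.0, 0.0), subgradient = b - a^T x = 8.0
  y^{k+1} = 0.8 + 0.1*8.0 = 1.6
Step 3: y^k = 1.6, reduced costs: (5.8, 0.4)
  x^k = (0.0, 0.0), subgradient = b - a^T x = 8.0
  y^{k+1} = 1.6 + 0.1*8.0 = 2.4
Dual objective at y_3 = 2.4: reduced costs (4.2, -0.4), box minimizer x = (0.0, 9.0)
g(y_3) = b*y + (c1 - a1*y)*x1 + (c2 - a2*y)*x2 = 8*2.4 + 4.2*0.0 + (-0.4)*9.0 = 19.2 + 0.0 - 3.6 = 15.6


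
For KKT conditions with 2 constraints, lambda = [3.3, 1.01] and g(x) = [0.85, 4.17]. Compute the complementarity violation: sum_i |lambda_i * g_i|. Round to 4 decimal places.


KKT complementary slackness check:
lambda_1 * g_1 = 3.3 * 0.85 = 2.805
lambda_2 * g_2 = 1.01 * 4.17 = 4.2117
Total violation = 2.805 + 4.2117 = 7.0167


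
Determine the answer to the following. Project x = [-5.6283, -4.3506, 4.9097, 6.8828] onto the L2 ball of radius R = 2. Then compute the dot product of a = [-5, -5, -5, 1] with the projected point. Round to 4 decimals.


Step 1: Compute ||x|| (intermediates to 6 decimals).
||x|| = sqrt((-5.6283)^2 + (-4.3506)^2 + 4.9097^2 + 6.8828^2) = 11.049143
Step 2: Project.
Since ||x|| > R, scale = R/||x|| = 2/11.049143 = 0.18101, proj(x) = scale * x
proj(x) = [-1.018779, -0.787502, 0.888705, 1.245856]
Step 3: Dot product.
a^T * proj(x) = -5*(-1.018779) - 5*(-0.787502) - 5*0.888705 + 1*1.245856 = 5.8337


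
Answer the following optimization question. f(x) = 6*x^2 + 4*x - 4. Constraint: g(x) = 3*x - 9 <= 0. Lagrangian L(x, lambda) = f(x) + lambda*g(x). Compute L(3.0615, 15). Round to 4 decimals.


Step 1: Evaluate f(x).
f(3.0615) = 6*3.0615^2 + 4*3.0615 - 4 = 64.4827
Step 2: Evaluate g(x).
g(3.0615) = 3*3.0615 - 9 = 0.1845
Step 3: Compute Lagrangian.
L = 64.4827 + 15*0.1845 = 67.2502


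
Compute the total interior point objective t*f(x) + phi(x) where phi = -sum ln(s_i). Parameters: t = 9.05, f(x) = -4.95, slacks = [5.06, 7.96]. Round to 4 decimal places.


Step 1: Compute log-barrier.
ln values: [1.6214, 2.0744]
phi = -(1.6214 + 2.0744) = -3.6958
Step 2: Compute augmented objective.
t*f(x) = 9.05*-4.95 = -44.7975
Total = -44.7975 - 3.6958 = -48.4933


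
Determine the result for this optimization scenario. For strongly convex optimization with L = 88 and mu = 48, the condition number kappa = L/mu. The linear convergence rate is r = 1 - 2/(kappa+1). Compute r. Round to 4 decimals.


Step 1: Compute the condition number.
kappa = L/mu = 88/48 = 1.8333
Step 2: Compute the convergence rate.
r = 1 - 2/(kappa + 1) = 1 - 2*mu/(L + mu) = (L - mu)/(L + mu) = 40/136 = 0.2941


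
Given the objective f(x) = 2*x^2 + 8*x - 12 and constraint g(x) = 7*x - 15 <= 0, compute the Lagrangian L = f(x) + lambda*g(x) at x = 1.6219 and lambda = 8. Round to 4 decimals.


Step 1: Evaluate f(x).
f(1.6219) = 2*1.6219^2 + 8*1.6219 - 12 = 6.2363
Step 2: Evaluate g(x).
g(1.6219) = 7*1.6219 - 15 = -3.6467
Step 3: Compute Lagrangian.
L = 6.2363 + 8*-3.6467 = -22.9373


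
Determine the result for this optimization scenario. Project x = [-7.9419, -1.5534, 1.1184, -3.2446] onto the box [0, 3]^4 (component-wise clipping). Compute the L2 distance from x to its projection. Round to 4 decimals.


Project each component onto [0, 3].
clip(-7.9419) = 0.0, clip(-1.5534) = 0.0, clip(1.1184) = 1.1184, clip(-3.2446) = 0.0
Projection = [0.0, 0.0, 1.1184, 0.0]
Squared diffs: [63.0738, 2.4131, 0.0, 10.5274]
Distance = sqrt(76.0143) = 8.7186


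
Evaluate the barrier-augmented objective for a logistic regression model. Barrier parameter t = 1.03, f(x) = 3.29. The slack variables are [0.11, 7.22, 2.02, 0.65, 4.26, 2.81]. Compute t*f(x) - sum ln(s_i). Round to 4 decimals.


Step 1: Compute log-barrier.
ln values: [-2.2073, 1.9769, 0.7031, -0.4308, 1.4493, 1.0332]
phi = -(-2.2073 + 1.9769 + 0.7031 - 0.4308 + 1.4493 + 1.0332) = -2.5243
Step 2: Compute augmented objective.
t*f(x) = 1.03*3.29 = 3.3887
Total = 3.3887 - 2.5243 = 0.8644


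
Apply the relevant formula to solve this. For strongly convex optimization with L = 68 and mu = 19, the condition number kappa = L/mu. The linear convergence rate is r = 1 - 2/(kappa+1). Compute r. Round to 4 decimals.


Step 1: Compute the condition number.
kappa = L/mu = 68/19 = 3.5789
Step 2: Compute the convergence rate.
r = 1 - 2/(kappa + 1) = 1 - 2*mu/(L + mu) = (L - mu)/(L + mu) = 49/87 = 0.5632


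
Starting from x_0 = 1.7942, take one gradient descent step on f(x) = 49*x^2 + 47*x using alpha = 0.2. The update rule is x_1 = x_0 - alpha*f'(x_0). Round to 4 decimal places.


We compute the gradient at x_0 and apply the update.
f'(x) = 98*x + 47
f'(1.7942) = 98*1.7942 + 47 = 222.8316
x_1 = 1.7942 - 0.2*222.8316 = -42.7721


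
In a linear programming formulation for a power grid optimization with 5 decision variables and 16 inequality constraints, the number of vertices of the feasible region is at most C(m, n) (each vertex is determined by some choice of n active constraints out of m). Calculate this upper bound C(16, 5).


Each vertex corresponds to some choice of n active constraints out of m, so the number of vertices is at most C(m, n) = m! / (n!(m-n)!).
m = 16, n = 5
Numerator: 16 * 15 * 14 * 13 * 12
Denominator: 5! = 120
C(16, 5) = 4368


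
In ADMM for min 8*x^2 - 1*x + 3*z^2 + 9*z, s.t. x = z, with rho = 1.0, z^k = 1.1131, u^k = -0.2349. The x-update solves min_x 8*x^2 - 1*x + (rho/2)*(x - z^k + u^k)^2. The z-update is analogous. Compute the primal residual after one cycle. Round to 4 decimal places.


ADMM iteration with rho = 1.0, z^k = 1.1131, u^k = -0.2349
Step 1: x-update.
Minimize 8*x^2 - 1*x + (1.0/2)*(x - 1.1131 - 0.2349)^2
FOC: (2*8 + 1.0)*x = 1 + 1.0*(1.1131 + 0.2349)
x^{k+1} = 0.1381
Step 2: z-update.
Minimize 3*z^2 + 9*z + (1.0/2)*(0.1381 - z - 0.2349)^2
FOC: (2*3 + 1.0)*z = -9 + 1.0*(0.1381 - 0.2349)
z^{k+1} = -1.2995
Step 3: u-update.
u^{k+1} = -0.2349 + 0.1381 + 1.2995 = 1.2028
Step 4: Primal residual = |0.1381 + 1.2995| = 1.4377


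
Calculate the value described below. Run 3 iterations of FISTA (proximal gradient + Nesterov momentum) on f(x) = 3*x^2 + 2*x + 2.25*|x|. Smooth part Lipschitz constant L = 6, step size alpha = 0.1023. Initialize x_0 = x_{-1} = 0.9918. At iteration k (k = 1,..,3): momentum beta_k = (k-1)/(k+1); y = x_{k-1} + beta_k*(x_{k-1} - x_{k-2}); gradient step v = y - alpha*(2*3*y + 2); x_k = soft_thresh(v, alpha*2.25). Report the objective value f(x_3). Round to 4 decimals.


FISTA on f(x) = 3*x^2 + 2*x + 2.25*|x|
L = 6, alpha = 0.1023
Iteration 1: beta = 0.0, y = 0.9918 + 0.0*(0.9918 - 0.9918) = 0.9918
  grad(y) = 7.9508, v = y - alpha*grad = 0.1784
  prox(v) = soft_thresh(0.1784, 0.2302) = 0.0
Iteration 2: beta = 0.3333, y = 0.0 + 0.3333*(0.0 - 0.9918) = -0.3306
  grad(y) = 0.0164, v = y - alpha*grad = -0.3323
  prox(v) = soft_thresh(-0.3323, 0.2302) = -0.1021
Iteration 3: beta = 0.5, y = -0.1021 + 0.5*(-0.1021 - 0.0) = -0.1532
  grad(y) = 1.0811, v = y - alpha*grad = -0.2637
  prox(v) = soft_thresh(-0.2637, 0.2302) = -0.0336
f(x_3) = 3*(-0.0336)^2 + 2*(-0.0336) + 2.25*|-0.0336| = 0.0118


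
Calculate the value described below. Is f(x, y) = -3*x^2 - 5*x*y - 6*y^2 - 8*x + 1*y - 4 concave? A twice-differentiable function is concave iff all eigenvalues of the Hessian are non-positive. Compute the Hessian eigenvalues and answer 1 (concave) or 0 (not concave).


The Hessian of f(x,y) = -3*x^2 - 5*x*y - 6*y^2 - 8*x + 1*y - 4 is:
H = [[-6, -5], [-5, -12]]
Trace = -6 - 12 = -18
Determinant = -6*-12 - (-5)^2 = 47
Discriminant = (-18)^2 - 4*47 = 136.0
Eigenvalues: lambda_1 = -14.831, lambda_2 = -3.169
The function is concave.

1


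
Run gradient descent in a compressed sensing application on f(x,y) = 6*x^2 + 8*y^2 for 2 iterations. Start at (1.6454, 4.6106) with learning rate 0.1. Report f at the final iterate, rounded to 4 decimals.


Gradient descent on f(x,y) = 6*x^2 + 8*y^2.
Starting point: (1.6454, 4.6106), alpha = 0.1
Step 1: grad_x = 2*6*1.6454 = 19.7448, grad_y = 2*8*4.6106 = 73.7696
  x_1 = 1.6454 - 0.1*19.7448 = -0.3291
  y_1 = 4.6106 - 0.1*73.7696 = -2.7664
Step 2: grad_x = 2*6*-0.3291 = -3.949, grad_y = 2*8*-2.7664 = -44.2618
  x_2 = -0.3291 - 0.1*-3.949 = 0.0658
  y_2 = -2.7664 - 0.1*-44.2618 = 1.6598
f(0.0658, 1.6598) = 6*0.0658^2 + 8*1.6598^2 = 22.0659


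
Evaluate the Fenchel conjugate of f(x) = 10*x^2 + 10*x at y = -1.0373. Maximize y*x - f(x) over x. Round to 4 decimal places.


f*(y) = sup_x {y*x - a*x^2 - b*x} = sup_x {(y-b)*x - a*x^2}
FOC: (y - b) - 2a*x = 0 => x* = (y - b)/(2a)
x* = (-1.0373 - 10)/(2*10) = -0.5519
f*(-1.0373) = (y-b)^2/(4a) = (-1.0373 - 10)^2/(4*10)
= 121.822/40 = 3.0455


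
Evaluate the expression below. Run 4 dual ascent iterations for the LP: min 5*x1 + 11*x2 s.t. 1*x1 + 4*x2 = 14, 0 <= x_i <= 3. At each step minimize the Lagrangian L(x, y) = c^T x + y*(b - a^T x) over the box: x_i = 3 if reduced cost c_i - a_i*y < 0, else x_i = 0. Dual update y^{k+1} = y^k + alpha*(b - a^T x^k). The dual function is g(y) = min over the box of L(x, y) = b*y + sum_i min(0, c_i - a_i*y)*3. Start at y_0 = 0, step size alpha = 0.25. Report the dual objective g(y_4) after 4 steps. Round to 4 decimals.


Dual ascent for LP: min 5*x1 + 11*x2, 1*x1 + 4*x2 = 14, 0 <= x_i <= 3
Step 1: y^k = 0.0, reduced costs: (5.0, 11.0)
  x^k = (0.0, 0.0), subgradient = b - a^T x = 14.0
  y^{k+1} = 0.0 + 0.25*14.0 = 3.5
Step 2: y^k = 3.5, reduced costs: (1.5, -3.0)
  x^k = (0.0, 3.0), subgradient = b - a^T x = 2.0
  y^{k+1} = 3.5 + 0.25*2.0 = 4.0
Step 3: y^k = 4.0, reduced costs: (1.0, -5.0)
  x^k = (0.0, 3.0), subgradient = b - a^T x = 2.0
  y^{k+1} = 4.0 + 0.25*2.0 = 4.5
Step 4: y^k = 4.5, reduced costs: (0.5, -7.0)
  x^k = (0.0, 3.0), subgradient = b - a^T x = 2.0
  y^{k+1} = 4.5 + 0.25*2.0 = 5.0
Dual objective at y_4 = 5.0: reduced costs (0.0, -9.0), box minimizer x = (0.0, 3.0)
g(y_4) = b*y + (c1 - a1*y)*x1 + (c2 - a2*y)*x2 = 14*5.0 + 0.0*0.0 + (-9.0)*3.0 = 70.0 + 0.0 - 27.0 = 43.0


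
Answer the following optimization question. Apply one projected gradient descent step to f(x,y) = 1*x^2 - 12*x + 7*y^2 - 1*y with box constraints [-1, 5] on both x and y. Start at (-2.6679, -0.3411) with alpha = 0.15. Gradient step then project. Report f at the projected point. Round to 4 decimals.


Step 1: Compute gradient at (-2.6679, -0.3411).
grad_x = 2*1*-2.6679 - 12 = -17.3358
grad_y = 2*7*-0.3411 - 1 = -5.7754
Step 2: Gradient step.
x_raw = -2.6679 - 0.15*-17.3358 = -0.0675
y_raw = -0.3411 - 0.15*-5.7754 = 0.5252
Step 3: Project onto [-1, 5].
x_proj = clip(-0.0675) = -0.0675
y_proj = clip(0.5252) = 0.5252
Step 4: Evaluate f.
f(-0.0675, 0.5252) = 2.2206


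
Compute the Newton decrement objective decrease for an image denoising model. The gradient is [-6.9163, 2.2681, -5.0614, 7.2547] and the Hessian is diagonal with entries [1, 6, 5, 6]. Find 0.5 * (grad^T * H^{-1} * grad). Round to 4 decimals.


Step 1: H is diagonal, so H^(-1) * g = [-6.9163, 0.378, -1.0123, 1.2091].
Step 2: g^T H^(-1) g = sum_i g_i^2 / H_ii
  = (-6.9163)^2/1 + (2.2681)^2/6 + (-5.0614)^2/5 + (7.2547)^2/6
  = 47.8352 + 0.8574 + 5.1236 + 8.7718 = 62.5879
Step 3: Objective decrease = 0.5 * g^T H^(-1) g = 31.294


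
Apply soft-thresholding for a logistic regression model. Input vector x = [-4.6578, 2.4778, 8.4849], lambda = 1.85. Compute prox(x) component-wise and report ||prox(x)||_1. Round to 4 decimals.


Soft-thresholding with lambda = 1.85:
prox(-4.6578) = sign(-4.6578)*max(|-4.6578| - 1.85, 0) = -2.8078
prox(2.4778) = sign(2.4778)*max(|2.4778| - 1.85, 0) = 0.6278
prox(8.4849) = sign(8.4849)*max(|8.4849| - 1.85, 0) = 6.6349
prox(x) = [-2.8078, 0.6278, 6.6349]
||prox(x)||_1 = 2.8078 + 0.6278 + 6.6349 = 10.0705


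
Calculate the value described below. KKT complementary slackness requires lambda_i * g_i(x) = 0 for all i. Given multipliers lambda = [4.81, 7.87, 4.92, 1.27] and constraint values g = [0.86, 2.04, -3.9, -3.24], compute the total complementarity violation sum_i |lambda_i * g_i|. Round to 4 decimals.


KKT complementary slackness check:
lambda_1 * g_1 = 4.81 * 0.86 = 4.1366
lambda_2 * g_2 = 7.87 * 2.04 = 16.0548
lambda_3 * g_3 = 4.92 * -3.9 = -19.188
lambda_4 * g_4 = 1.27 * -3.24 = -4.1148
Total violation = 4.1366 + 16.0548 + 19.188 + 4.1148 = 43.4942


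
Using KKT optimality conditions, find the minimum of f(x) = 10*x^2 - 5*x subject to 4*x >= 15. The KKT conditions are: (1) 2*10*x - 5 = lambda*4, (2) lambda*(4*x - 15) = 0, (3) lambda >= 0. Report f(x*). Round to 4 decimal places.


Step 1: Try lambda = 0 (constraint inactive).
x_unc = 5/(2*10) = 0.25
Check: 4*0.25 = 1.0 < 15 -- violated!
Step 2: Constraint must be active: 4*x = 15
x* = 15/4 = 3.75
lambda = (2*10*3.75 - 5)/4 = 17.5
Step 3: Compute optimal value.
f(x*) = 10*3.75^2 - 5*3.75 = 121.875


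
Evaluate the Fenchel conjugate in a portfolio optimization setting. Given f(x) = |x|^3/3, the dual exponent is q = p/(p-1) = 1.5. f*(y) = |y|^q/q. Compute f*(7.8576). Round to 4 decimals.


The conjugate exponent q satisfies 1/p + 1/q = 1.
p = 3, so q = 3/(3 - 1) = 1.5
|y|^q = 7.8576^1.5 = 22.026
f*(7.8576) = 22.026 / 1.5 = 14.684


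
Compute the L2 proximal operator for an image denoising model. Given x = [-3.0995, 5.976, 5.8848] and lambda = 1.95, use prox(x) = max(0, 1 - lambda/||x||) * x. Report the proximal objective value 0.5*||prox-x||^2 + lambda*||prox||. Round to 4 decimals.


Step 1: Compute ||x||.
||x|| = 8.9415
Step 2: Compute scaling factor.
scale = max(0, 1 - 1.95/8.9415) = 0.7819
Step 3: prox(x) = [-2.4235, 4.6727, 4.6014]
||prox(x)|| = 6.9915
Step 4: Proximal objective.
0.5*||prox-x||^2 = 1.9013
lambda*||prox|| = 13.6334
Total = 15.5347


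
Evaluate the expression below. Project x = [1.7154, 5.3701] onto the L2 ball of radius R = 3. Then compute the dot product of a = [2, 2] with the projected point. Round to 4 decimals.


Step 1: Compute ||x|| (intermediates to 6 decimals).
||x|| = sqrt(1.7154^2 + 5.3701^2) = 5.637426
Step 2: Project.
Since ||x|| > R, scale = R/||x|| = 3/5.637426 = 0.532158, proj(x) = scale * x
proj(x) = [0.912864, 2.857742]
Step 3: Dot product.
a^T * proj(x) = 2*0.912864 + 2*2.857742 = 7.5412


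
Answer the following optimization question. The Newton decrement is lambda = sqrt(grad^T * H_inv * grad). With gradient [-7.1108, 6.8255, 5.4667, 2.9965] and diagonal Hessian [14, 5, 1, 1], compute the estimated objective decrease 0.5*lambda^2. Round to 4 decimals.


Step 1: H is diagonal, so H^(-1) * g = [-0.5079, 1.3651, 5.4667, 2.9965].
Step 2: g^T H^(-1) g = sum_i g_i^2 / H_ii
  = (-7.1108)^2/14 + (6.8255)^2/5 + (5.4667)^2/1 + (2.9965)^2/1
  = 3.6117 + 9.3175 + 29.8848 + 8.979 = 51.793
Step 3: Objective decrease = 0.5 * g^T H^(-1) g = 25.8965


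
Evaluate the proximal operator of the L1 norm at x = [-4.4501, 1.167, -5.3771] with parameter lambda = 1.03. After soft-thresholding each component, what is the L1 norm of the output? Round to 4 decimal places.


Soft-thresholding with lambda = 1.03:
prox(-4.4501) = sign(-4.4501)*max(|-4.4501| - 1.03, 0) = -3.4201
prox(1.167) = sign(1.167)*max(|1.167| - 1.03, 0) = 0.137
prox(-5.3771) = sign(-5.3771)*max(|-5.3771| - 1.03, 0) = -4.3471
prox(x) = [-3.4201, 0.137, -4.3471]
||prox(x)||_1 = 3.4201 + 0.137 + 4.3471 = 7.9042


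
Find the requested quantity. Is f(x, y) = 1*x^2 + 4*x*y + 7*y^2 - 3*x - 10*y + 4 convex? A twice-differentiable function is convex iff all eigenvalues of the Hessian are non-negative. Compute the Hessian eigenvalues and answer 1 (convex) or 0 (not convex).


The Hessian of f(x,y) = 1*x^2 + 4*x*y + 7*y^2 - 3*x - 10*y + 4 is:
H = [[2, 4], [4, 14]]
Trace = 2 + 14 = 16
Determinant = 2*14 - (4)^2 = 12
Discriminant = (16)^2 - 4*12 = 208.0
Eigenvalues: lambda_1 = 0.7889, lambda_2 = 15.2111
The function is convex.

1


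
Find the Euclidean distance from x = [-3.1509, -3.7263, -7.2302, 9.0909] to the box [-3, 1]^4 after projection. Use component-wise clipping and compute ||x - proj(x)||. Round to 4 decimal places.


Project each component onto [-3, 1].
clip(-3.1509) = -3.0, clip(-3.7263) = -3.0, clip(-7.2302) = -3.0, clip(9.0909) = 1.0
Projection = [-3.0, -3.0, -3.0, 1.0]
Squared diffs: [0.0228, 0.5275, 17.8946, 65.4627]
Distance = sqrt(83.9076) = 9.1601


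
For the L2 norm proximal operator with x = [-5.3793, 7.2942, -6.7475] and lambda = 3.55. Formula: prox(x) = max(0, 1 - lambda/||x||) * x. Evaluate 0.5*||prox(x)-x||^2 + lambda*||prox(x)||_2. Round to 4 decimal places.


Step 1: Compute ||x||.
||x|| = 11.2992
Step 2: Compute scaling factor.
scale = max(0, 1 - 3.55/11.2992) = 0.6858
Step 3: prox(x) = [-3.6892, 5.0025, -4.6276]
||prox(x)|| = 7.7492
Step 4: Proximal objective.
0.5*||prox-x||^2 = 6.3013
lambda*||prox|| = 27.5097
Total = 33.8108


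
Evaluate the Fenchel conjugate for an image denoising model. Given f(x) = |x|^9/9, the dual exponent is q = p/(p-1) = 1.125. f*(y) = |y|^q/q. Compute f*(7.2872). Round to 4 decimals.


The conjugate exponent q satisfies 1/p + 1/q = 1.
p = 9, so q = 9/(9 - 1) = 1.125
|y|^q = 7.2872^1.125 = 9.3407
f*(7.2872) = 9.3407 / 1.125 = 8.3029


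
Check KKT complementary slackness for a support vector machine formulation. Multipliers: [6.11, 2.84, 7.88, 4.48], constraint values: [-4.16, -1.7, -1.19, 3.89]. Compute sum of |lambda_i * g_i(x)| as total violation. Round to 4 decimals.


KKT complementary slackness check:
lambda_1 * g_1 = 6.11 * -4.16 = -25.4176
lambda_2 * g_2 = 2.84 * -1.7 = -4.828
lambda_3 * g_3 = 7.88 * -1.19 = -9.3772
lambda_4 * g_4 = 4.48 * 3.89 = 17.4272
Total violation = 25.4176 + 4.828 + 9.3772 + 17.4272 = 57.05


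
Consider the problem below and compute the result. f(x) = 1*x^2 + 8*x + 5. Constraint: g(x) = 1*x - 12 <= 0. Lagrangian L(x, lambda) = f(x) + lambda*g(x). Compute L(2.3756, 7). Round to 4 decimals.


Step 1: Evaluate f(x).
f(2.3756) = 1*2.3756^2 + 8*2.3756 + 5 = 29.6483
Step 2: Evaluate g(x).
g(2.3756) = 1*2.3756 - 12 = -9.6244
Step 3: Compute Lagrangian.
L = 29.6483 + 7*-9.6244 = -37.7225


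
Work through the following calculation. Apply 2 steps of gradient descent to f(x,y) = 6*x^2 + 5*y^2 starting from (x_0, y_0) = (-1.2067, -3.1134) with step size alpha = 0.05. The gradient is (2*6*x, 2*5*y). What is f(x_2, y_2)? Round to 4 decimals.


Gradient descent on f(x,y) = 6*x^2 + 5*y^2.
Starting point: (-1.2067, -3.1134), alpha = 0.05
Step 1: grad_x = 2*6*-1.2067 = -14.4804, grad_y = 2*5*-3.1134 = -31.134
  x_1 = -1.2067 - 0.05*-14.4804 = -0.4827
  y_1 = -3.1134 - 0.05*-31.134 = -1.5567
Step 2: grad_x = 2*6*-0.4827 = -5.7922, grad_y = 2*5*-1.5567 = -15.567
  x_2 = -0.4827 - 0.05*-5.7922 = -0.1931
  y_2 = -1.5567 - 0.05*-15.567 = -0.7784
f(-0.1931, -0.7784) = 6*(-0.1931)^2 + 5*(-0.7784)^2 = 3.2528


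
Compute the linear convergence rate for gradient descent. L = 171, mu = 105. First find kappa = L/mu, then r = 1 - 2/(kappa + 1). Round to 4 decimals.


Step 1: Compute the condition number.
kappa = L/mu = 171/105 = 1.6286
Step 2: Compute the convergence rate.
r = 1 - 2/(kappa + 1) = 1 - 2*mu/(L + mu) = (L - mu)/(L + mu) = 66/276 = 0.2391


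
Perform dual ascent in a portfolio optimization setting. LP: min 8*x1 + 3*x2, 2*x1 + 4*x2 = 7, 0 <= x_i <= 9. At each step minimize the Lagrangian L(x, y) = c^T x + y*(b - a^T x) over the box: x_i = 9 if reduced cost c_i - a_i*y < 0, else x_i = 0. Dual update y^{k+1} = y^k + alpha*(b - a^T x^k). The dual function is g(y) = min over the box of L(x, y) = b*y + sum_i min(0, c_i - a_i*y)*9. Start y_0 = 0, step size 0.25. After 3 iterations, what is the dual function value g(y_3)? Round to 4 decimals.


Dual ascent for LP: min 8*x1 + 3*x2, 2*x1 + 4*x2 = 7, 0 <= x_i <= 9
Step 1: y^k = 0.0, reduced costs: (8.0, 3.0)
  x^k = (0.0, 0.0), subgradient = b - a^T x = 7.0
  y^{k+1} = 0.0 + 0.25*7.0 = 1.75
Step 2: y^k = 1.75, reduced costs: (4.5, -4.0)
  x^k = (0.0, 9.0), subgradient = b - a^T x = -29.0
  y^{k+1} = 1.75 + 0.25*-29.0 = -5.5
Step 3: y^k = -5.5, reduced costs: (19.0, 25.0)
  x^k = (0.0, 0.0), subgradient = b - a^T x = 7.0
  y^{k+1} = -5.5 + 0.25*7.0 = -3.75
Dual objective at y_3 = -3.75: reduced costs (15.5, 18.0), box minimizer x = (0.0, 0.0)
g(y_3) = b*y + (c1 - a1*y)*x1 + (c2 - a2*y)*x2 = 7*(-3.75) + 15.5*0.0 + 18.0*0.0 = -26.25 + 0.0 + 0.0 = -26.25


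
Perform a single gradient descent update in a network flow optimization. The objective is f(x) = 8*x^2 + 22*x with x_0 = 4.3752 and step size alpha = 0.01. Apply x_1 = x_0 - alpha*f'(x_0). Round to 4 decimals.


We compute the gradient at x_0 and apply the update.
f'(x) = 16*x + 22
f'(4.3752) = 16*4.3752 + 22 = 92.0032
x_1 = 4.3752 - 0.01*92.0032 = 3.4552


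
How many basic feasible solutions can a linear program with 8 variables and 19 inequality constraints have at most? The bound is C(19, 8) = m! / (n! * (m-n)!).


Each vertex corresponds to some choice of n active constraints out of m, so the number of vertices is at most C(m, n) = m! / (n!(m-n)!).
m = 19, n = 8
Numerator: 19 * 18 * 17 * 16 * 15 * 14 * 13 * 12
Denominator: 8! = 40320
C(19, 8) = 75582
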